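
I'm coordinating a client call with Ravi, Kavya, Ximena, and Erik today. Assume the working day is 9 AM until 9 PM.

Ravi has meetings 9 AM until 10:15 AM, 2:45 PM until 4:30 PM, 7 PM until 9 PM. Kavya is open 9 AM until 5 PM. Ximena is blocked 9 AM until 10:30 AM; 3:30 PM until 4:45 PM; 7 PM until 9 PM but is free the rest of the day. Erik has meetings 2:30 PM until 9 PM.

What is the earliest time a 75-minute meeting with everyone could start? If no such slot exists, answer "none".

Ravi free: 10:15-14:45, 16:30-19:00 (invert busy blocks within the working day).
Kavya free: 09:00-17:00.
Ximena free: 10:30-15:30, 16:45-19:00 (invert busy blocks within the working day).
Erik free: 09:00-14:30 (invert busy blocks within the working day).
Ravi ∩ Kavya: 10:15-14:45, 16:30-17:00.
Ravi ∩ Kavya ∩ Ximena: 10:30-14:45, 16:45-17:00.
Ravi ∩ Kavya ∩ Ximena ∩ Erik: 10:30-14:30.
The first common window of at least 75 minutes is 10:30-14:30, so the earliest start is 10:30.

10:30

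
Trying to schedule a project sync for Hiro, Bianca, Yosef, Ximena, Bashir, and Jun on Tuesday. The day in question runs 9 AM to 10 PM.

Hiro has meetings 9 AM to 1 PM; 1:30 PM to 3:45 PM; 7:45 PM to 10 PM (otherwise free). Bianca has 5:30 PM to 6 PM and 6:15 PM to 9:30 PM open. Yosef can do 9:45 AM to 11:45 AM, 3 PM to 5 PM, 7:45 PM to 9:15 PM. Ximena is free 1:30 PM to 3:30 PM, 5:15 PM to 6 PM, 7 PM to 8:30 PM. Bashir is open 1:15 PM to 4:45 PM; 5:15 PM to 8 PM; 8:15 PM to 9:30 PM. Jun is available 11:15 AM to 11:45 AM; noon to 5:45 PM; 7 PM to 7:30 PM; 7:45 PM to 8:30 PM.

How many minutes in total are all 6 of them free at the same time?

0

Hiro free: 13:00-13:30, 15:45-19:45 (invert busy blocks within the working day).
Bianca free: 17:30-18:00, 18:15-21:30.
Yosef free: 09:45-11:45, 15:00-17:00, 19:45-21:15.
Ximena free: 13:30-15:30, 17:15-18:00, 19:00-20:30.
Bashir free: 13:15-16:45, 17:15-20:00, 20:15-21:30.
Jun free: 11:15-11:45, 12:00-17:45, 19:00-19:30, 19:45-20:30.
Hiro ∩ Bianca: 17:30-18:00, 18:15-19:45.
Hiro ∩ Bianca ∩ Yosef: ∅.
Hiro ∩ Bianca ∩ Yosef ∩ Ximena: ∅.
Hiro ∩ Bianca ∩ Yosef ∩ Ximena ∩ Bashir: ∅.
Hiro ∩ Bianca ∩ Yosef ∩ Ximena ∩ Bashir ∩ Jun: ∅.
There is no time when everyone is free.
There is no common window, so the total is 0 minutes.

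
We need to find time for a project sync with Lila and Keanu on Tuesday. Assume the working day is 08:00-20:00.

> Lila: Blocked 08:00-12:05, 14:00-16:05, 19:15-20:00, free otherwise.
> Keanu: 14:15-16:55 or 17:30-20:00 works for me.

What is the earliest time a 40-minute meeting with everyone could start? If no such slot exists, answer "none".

16:05

Lila free: 12:05-14:00, 16:05-19:15 (invert busy blocks within the working day).
Keanu free: 14:15-16:55, 17:30-20:00.
Lila ∩ Keanu: 16:05-16:55, 17:30-19:15.
The first common window of at least 40 minutes is 16:05-16:55, so the earliest start is 16:05.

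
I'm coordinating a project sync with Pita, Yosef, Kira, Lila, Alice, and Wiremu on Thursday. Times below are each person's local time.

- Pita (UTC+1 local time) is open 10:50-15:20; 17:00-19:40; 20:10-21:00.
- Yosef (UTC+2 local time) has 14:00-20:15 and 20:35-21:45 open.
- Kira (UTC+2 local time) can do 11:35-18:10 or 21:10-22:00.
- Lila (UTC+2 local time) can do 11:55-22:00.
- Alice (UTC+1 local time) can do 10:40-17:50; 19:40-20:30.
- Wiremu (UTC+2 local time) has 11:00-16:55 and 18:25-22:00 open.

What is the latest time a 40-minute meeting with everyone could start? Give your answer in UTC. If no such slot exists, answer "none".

13:40

Pita in UTC: 09:50-14:20, 16:00-18:40, 19:10-20:00 (subtract 1h to convert from UTC+1).
Yosef in UTC: 12:00-18:15, 18:35-19:45 (subtract 2h to convert from UTC+2).
Kira in UTC: 09:35-16:10, 19:10-20:00 (subtract 2h to convert from UTC+2).
Lila in UTC: 09:55-20:00 (subtract 2h to convert from UTC+2).
Alice in UTC: 09:40-16:50, 18:40-19:30 (subtract 1h to convert from UTC+1).
Wiremu in UTC: 09:00-14:55, 16:25-20:00 (subtract 2h to convert from UTC+2).
Pita ∩ Yosef: 12:00-14:20, 16:00-18:15, 18:35-18:40, 19:10-19:45.
Pita ∩ Yosef ∩ Kira: 12:00-14:20, 16:00-16:10, 19:10-19:45.
Pita ∩ Yosef ∩ Kira ∩ Lila: 12:00-14:20, 16:00-16:10, 19:10-19:45.
Pita ∩ Yosef ∩ Kira ∩ Lila ∩ Alice: 12:00-14:20, 16:00-16:10, 19:10-19:30.
Pita ∩ Yosef ∩ Kira ∩ Lila ∩ Alice ∩ Wiremu: 12:00-14:20, 19:10-19:30.
The last common window of at least 40 minutes is 12:00-14:20; a 40-minute meeting can start as late as 13:40 and still end by 14:20.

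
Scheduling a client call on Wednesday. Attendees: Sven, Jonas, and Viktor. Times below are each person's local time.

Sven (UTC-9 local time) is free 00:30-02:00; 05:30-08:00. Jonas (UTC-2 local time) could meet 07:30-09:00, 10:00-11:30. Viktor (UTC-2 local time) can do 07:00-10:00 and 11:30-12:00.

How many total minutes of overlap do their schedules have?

90

Sven in UTC: 09:30-11:00, 14:30-17:00 (add 9h to convert from UTC-9).
Jonas in UTC: 09:30-11:00, 12:00-13:30 (add 2h to convert from UTC-2).
Viktor in UTC: 09:00-12:00, 13:30-14:00 (add 2h to convert from UTC-2).
Sven ∩ Jonas: 09:30-11:00.
Sven ∩ Jonas ∩ Viktor: 09:30-11:00.
That's a single block of 90 minutes.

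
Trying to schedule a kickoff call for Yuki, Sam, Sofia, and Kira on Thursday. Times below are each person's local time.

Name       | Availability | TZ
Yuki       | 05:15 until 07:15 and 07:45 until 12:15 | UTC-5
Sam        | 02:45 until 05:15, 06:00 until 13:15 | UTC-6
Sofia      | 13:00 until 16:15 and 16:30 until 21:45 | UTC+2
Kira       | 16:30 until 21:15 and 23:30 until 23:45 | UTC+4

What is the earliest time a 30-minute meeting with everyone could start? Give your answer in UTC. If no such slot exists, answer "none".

12:45

Yuki in UTC: 10:15-12:15, 12:45-17:15 (add 5h to convert from UTC-5).
Sam in UTC: 08:45-11:15, 12:00-19:15 (add 6h to convert from UTC-6).
Sofia in UTC: 11:00-14:15, 14:30-19:45 (subtract 2h to convert from UTC+2).
Kira in UTC: 12:30-17:15, 19:30-19:45 (subtract 4h to convert from UTC+4).
Yuki ∩ Sam: 10:15-11:15, 12:00-12:15, 12:45-17:15.
Yuki ∩ Sam ∩ Sofia: 11:00-11:15, 12:00-12:15, 12:45-14:15, 14:30-17:15.
Yuki ∩ Sam ∩ Sofia ∩ Kira: 12:45-14:15, 14:30-17:15.
The first common window of at least 30 minutes is 12:45-14:15, so the earliest start is 12:45.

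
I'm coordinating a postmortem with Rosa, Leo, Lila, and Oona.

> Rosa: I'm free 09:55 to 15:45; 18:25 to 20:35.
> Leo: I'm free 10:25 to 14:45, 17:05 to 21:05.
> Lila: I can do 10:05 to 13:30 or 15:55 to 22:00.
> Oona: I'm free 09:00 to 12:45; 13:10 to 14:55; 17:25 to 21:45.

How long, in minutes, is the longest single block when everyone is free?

140

Rosa ∩ Leo: 10:25-14:45, 18:25-20:35.
Rosa ∩ Leo ∩ Lila: 10:25-13:30, 18:25-20:35.
Rosa ∩ Leo ∩ Lila ∩ Oona: 10:25-12:45, 13:10-13:30, 18:25-20:35.
So the common availability across everyone is 10:25-12:45, 13:10-13:30, 18:25-20:35.
The longest is 10:25-12:45 at 140 minutes.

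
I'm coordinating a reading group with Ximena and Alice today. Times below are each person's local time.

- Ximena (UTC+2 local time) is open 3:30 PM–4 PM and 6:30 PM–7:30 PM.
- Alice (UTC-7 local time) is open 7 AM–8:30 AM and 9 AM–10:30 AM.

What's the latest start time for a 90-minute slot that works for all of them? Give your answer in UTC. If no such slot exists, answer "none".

Ximena in UTC: 13:30-14:00, 16:30-17:30 (subtract 2h to convert from UTC+2).
Alice in UTC: 14:00-15:30, 16:00-17:30 (add 7h to convert from UTC-7).
Ximena ∩ Alice: 16:30-17:30.
Those are the intersection windows.
No common window is at least 90 minutes long.

none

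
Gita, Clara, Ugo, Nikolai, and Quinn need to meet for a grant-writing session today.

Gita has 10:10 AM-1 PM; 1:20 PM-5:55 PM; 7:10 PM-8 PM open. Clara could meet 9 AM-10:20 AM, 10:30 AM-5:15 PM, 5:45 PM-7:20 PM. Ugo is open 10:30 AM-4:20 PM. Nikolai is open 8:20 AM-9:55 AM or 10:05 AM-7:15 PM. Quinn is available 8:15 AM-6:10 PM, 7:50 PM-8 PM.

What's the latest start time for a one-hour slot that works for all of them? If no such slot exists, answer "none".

15:20

Gita ∩ Clara: 10:10-10:20, 10:30-13:00, 13:20-17:15, 17:45-17:55, 19:10-19:20.
Gita ∩ Clara ∩ Ugo: 10:30-13:00, 13:20-16:20.
Gita ∩ Clara ∩ Ugo ∩ Nikolai: 10:30-13:00, 13:20-16:20.
Gita ∩ Clara ∩ Ugo ∩ Nikolai ∩ Quinn: 10:30-13:00, 13:20-16:20.
The last common window of at least 60 minutes is 13:20-16:20; a 60-minute meeting can start as late as 15:20 and still end by 16:20.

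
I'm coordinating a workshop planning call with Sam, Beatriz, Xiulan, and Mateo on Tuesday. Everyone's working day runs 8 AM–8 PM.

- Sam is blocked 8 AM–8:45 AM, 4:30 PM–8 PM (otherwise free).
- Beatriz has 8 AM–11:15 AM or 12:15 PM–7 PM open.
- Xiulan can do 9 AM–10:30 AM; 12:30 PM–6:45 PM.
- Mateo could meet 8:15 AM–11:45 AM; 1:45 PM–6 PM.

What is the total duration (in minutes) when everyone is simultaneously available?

Sam free: 08:45-16:30 (invert busy blocks within the working day).
Beatriz free: 08:00-11:15, 12:15-19:00.
Xiulan free: 09:00-10:30, 12:30-18:45.
Mateo free: 08:15-11:45, 13:45-18:00.
Sam ∩ Beatriz: 08:45-11:15, 12:15-16:30.
Sam ∩ Beatriz ∩ Xiulan: 09:00-10:30, 12:30-16:30.
Sam ∩ Beatriz ∩ Xiulan ∩ Mateo: 09:00-10:30, 13:45-16:30.
Summing the common windows: 90 + 165 = 255 minutes.

255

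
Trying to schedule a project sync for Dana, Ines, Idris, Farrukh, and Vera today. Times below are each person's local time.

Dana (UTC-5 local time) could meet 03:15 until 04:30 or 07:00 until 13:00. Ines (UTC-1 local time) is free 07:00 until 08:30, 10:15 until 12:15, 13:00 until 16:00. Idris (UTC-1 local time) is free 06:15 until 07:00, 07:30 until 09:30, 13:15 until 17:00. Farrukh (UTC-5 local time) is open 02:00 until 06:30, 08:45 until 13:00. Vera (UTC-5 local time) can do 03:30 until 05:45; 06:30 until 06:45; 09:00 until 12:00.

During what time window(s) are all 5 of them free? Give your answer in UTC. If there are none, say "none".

Dana in UTC: 08:15-09:30, 12:00-18:00 (add 5h to convert from UTC-5).
Ines in UTC: 08:00-09:30, 11:15-13:15, 14:00-17:00 (add 1h to convert from UTC-1).
Idris in UTC: 07:15-08:00, 08:30-10:30, 14:15-18:00 (add 1h to convert from UTC-1).
Farrukh in UTC: 07:00-11:30, 13:45-18:00 (add 5h to convert from UTC-5).
Vera in UTC: 08:30-10:45, 11:30-11:45, 14:00-17:00 (add 5h to convert from UTC-5).
Dana ∩ Ines: 08:15-09:30, 12:00-13:15, 14:00-17:00.
Dana ∩ Ines ∩ Idris: 08:30-09:30, 14:15-17:00.
Dana ∩ Ines ∩ Idris ∩ Farrukh: 08:30-09:30, 14:15-17:00.
Dana ∩ Ines ∩ Idris ∩ Farrukh ∩ Vera: 08:30-09:30, 14:15-17:00.
So the common availability across everyone is 08:30-09:30, 14:15-17:00.

08:30-09:30, 14:15-17:00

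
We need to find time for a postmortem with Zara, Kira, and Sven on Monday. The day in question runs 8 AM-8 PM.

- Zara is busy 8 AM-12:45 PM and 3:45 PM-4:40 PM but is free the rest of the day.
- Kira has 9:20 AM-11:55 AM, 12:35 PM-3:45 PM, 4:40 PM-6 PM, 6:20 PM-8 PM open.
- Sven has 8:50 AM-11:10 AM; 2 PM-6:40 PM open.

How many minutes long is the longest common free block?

Zara free: 12:45-15:45, 16:40-20:00 (invert busy blocks within the working day).
Kira free: 09:20-11:55, 12:35-15:45, 16:40-18:00, 18:20-20:00.
Sven free: 08:50-11:10, 14:00-18:40.
Zara ∩ Kira: 12:45-15:45, 16:40-18:00, 18:20-20:00.
Zara ∩ Kira ∩ Sven: 14:00-15:45, 16:40-18:00, 18:20-18:40.
The longest is 14:00-15:45 at 105 minutes.

105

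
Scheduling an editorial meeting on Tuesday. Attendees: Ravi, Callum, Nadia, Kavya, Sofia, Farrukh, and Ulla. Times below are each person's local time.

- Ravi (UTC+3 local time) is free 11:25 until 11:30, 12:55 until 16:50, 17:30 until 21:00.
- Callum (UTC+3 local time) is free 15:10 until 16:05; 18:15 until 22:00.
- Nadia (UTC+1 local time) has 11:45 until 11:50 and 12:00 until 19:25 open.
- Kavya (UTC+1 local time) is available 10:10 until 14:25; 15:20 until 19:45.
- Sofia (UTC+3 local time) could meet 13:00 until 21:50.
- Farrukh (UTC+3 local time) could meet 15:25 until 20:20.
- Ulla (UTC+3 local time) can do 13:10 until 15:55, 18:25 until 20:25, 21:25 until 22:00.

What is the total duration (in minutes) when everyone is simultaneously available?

Ravi in UTC: 08:25-08:30, 09:55-13:50, 14:30-18:00 (subtract 3h to convert from UTC+3).
Callum in UTC: 12:10-13:05, 15:15-19:00 (subtract 3h to convert from UTC+3).
Nadia in UTC: 10:45-10:50, 11:00-18:25 (subtract 1h to convert from UTC+1).
Kavya in UTC: 09:10-13:25, 14:20-18:45 (subtract 1h to convert from UTC+1).
Sofia in UTC: 10:00-18:50 (subtract 3h to convert from UTC+3).
Farrukh in UTC: 12:25-17:20 (subtract 3h to convert from UTC+3).
Ulla in UTC: 10:10-12:55, 15:25-17:25, 18:25-19:00 (subtract 3h to convert from UTC+3).
Ravi ∩ Callum: 12:10-13:05, 15:15-18:00.
Ravi ∩ Callum ∩ Nadia: 12:10-13:05, 15:15-18:00.
Ravi ∩ Callum ∩ Nadia ∩ Kavya: 12:10-13:05, 15:15-18:00.
Ravi ∩ Callum ∩ Nadia ∩ Kavya ∩ Sofia: 12:10-13:05, 15:15-18:00.
Ravi ∩ Callum ∩ Nadia ∩ Kavya ∩ Sofia ∩ Farrukh: 12:25-13:05, 15:15-17:20.
Ravi ∩ Callum ∩ Nadia ∩ Kavya ∩ Sofia ∩ Farrukh ∩ Ulla: 12:25-12:55, 15:25-17:20.
Summing the common windows: 30 + 115 = 145 minutes.

145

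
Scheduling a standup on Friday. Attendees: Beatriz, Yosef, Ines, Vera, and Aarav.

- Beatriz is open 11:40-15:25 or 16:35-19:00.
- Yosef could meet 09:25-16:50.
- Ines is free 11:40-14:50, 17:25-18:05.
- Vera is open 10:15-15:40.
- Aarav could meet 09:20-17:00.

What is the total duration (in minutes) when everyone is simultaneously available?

Beatriz ∩ Yosef: 11:40-15:25, 16:35-16:50.
Beatriz ∩ Yosef ∩ Ines: 11:40-14:50.
Beatriz ∩ Yosef ∩ Ines ∩ Vera: 11:40-14:50.
Beatriz ∩ Yosef ∩ Ines ∩ Vera ∩ Aarav: 11:40-14:50.
That's a single block of 190 minutes.

190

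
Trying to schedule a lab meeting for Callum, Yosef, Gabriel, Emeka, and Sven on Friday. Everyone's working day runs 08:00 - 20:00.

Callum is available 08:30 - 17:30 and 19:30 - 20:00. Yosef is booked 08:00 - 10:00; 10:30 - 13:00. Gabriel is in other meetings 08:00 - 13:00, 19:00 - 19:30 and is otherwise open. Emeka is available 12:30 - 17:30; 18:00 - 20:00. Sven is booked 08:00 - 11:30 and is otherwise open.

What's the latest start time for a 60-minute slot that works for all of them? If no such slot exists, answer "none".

Callum free: 08:30-17:30, 19:30-20:00.
Yosef free: 10:00-10:30, 13:00-20:00 (invert busy blocks within the working day).
Gabriel free: 13:00-19:00, 19:30-20:00 (invert busy blocks within the working day).
Emeka free: 12:30-17:30, 18:00-20:00.
Sven free: 11:30-20:00 (invert busy blocks within the working day).
Callum ∩ Yosef: 10:00-10:30, 13:00-17:30, 19:30-20:00.
Callum ∩ Yosef ∩ Gabriel: 13:00-17:30, 19:30-20:00.
Callum ∩ Yosef ∩ Gabriel ∩ Emeka: 13:00-17:30, 19:30-20:00.
Callum ∩ Yosef ∩ Gabriel ∩ Emeka ∩ Sven: 13:00-17:30, 19:30-20:00.
So the common availability across everyone is 13:00-17:30, 19:30-20:00.
The last common window of at least 60 minutes is 13:00-17:30; a 60-minute meeting can start as late as 16:30 and still end by 17:30.

16:30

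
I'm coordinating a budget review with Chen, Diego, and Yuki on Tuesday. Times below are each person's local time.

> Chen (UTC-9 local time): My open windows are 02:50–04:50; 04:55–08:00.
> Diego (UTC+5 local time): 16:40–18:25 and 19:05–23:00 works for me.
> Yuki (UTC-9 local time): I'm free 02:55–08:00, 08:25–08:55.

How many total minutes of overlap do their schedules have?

265

Chen in UTC: 11:50-13:50, 13:55-17:00 (add 9h to convert from UTC-9).
Diego in UTC: 11:40-13:25, 14:05-18:00 (subtract 5h to convert from UTC+5).
Yuki in UTC: 11:55-17:00, 17:25-17:55 (add 9h to convert from UTC-9).
Chen ∩ Diego: 11:50-13:25, 14:05-17:00.
Chen ∩ Diego ∩ Yuki: 11:55-13:25, 14:05-17:00.
Summing the common windows: 90 + 175 = 265 minutes.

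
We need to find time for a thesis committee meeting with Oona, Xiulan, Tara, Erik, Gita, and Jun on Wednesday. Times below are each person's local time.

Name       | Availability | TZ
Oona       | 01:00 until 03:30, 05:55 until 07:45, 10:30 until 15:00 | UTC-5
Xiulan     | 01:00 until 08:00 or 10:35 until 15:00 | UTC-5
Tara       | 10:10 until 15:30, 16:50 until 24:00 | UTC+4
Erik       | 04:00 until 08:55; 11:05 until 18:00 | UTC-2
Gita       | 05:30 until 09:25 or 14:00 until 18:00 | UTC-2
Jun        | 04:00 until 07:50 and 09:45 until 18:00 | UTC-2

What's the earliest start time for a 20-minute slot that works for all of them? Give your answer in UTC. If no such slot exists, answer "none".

07:30

Oona in UTC: 06:00-08:30, 10:55-12:45, 15:30-20:00 (add 5h to convert from UTC-5).
Xiulan in UTC: 06:00-13:00, 15:35-20:00 (add 5h to convert from UTC-5).
Tara in UTC: 06:10-11:30, 12:50-20:00 (subtract 4h to convert from UTC+4).
Erik in UTC: 06:00-10:55, 13:05-20:00 (add 2h to convert from UTC-2).
Gita in UTC: 07:30-11:25, 16:00-20:00 (add 2h to convert from UTC-2).
Jun in UTC: 06:00-09:50, 11:45-20:00 (add 2h to convert from UTC-2).
Oona ∩ Xiulan: 06:00-08:30, 10:55-12:45, 15:35-20:00.
Oona ∩ Xiulan ∩ Tara: 06:10-08:30, 10:55-11:30, 15:35-20:00.
Oona ∩ Xiulan ∩ Tara ∩ Erik: 06:10-08:30, 15:35-20:00.
Oona ∩ Xiulan ∩ Tara ∩ Erik ∩ Gita: 07:30-08:30, 16:00-20:00.
Oona ∩ Xiulan ∩ Tara ∩ Erik ∩ Gita ∩ Jun: 07:30-08:30, 16:00-20:00.
Those are the intersection windows.
The first common window of at least 20 minutes is 07:30-08:30, so the earliest start is 07:30.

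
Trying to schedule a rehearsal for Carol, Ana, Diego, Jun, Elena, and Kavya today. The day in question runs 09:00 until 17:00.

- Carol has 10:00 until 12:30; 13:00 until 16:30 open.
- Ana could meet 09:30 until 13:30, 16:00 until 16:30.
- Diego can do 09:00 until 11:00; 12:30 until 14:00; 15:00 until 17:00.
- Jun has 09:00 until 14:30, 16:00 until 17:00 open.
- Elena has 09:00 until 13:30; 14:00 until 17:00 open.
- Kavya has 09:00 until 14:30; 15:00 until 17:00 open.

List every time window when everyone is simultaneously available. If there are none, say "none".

10:00-11:00, 13:00-13:30, 16:00-16:30

Carol ∩ Ana: 10:00-12:30, 13:00-13:30, 16:00-16:30.
Carol ∩ Ana ∩ Diego: 10:00-11:00, 13:00-13:30, 16:00-16:30.
Carol ∩ Ana ∩ Diego ∩ Jun: 10:00-11:00, 13:00-13:30, 16:00-16:30.
Carol ∩ Ana ∩ Diego ∩ Jun ∩ Elena: 10:00-11:00, 13:00-13:30, 16:00-16:30.
Carol ∩ Ana ∩ Diego ∩ Jun ∩ Elena ∩ Kavya: 10:00-11:00, 13:00-13:30, 16:00-16:30.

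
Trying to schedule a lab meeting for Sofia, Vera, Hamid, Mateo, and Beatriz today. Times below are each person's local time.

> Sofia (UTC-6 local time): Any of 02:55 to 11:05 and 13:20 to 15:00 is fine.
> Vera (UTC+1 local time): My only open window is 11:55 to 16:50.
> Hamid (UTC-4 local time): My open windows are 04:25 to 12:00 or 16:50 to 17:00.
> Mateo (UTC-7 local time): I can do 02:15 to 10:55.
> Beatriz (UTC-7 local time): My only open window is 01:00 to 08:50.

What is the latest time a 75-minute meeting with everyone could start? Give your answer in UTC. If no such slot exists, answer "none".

14:35

Sofia in UTC: 08:55-17:05, 19:20-21:00 (add 6h to convert from UTC-6).
Vera in UTC: 10:55-15:50 (subtract 1h to convert from UTC+1).
Hamid in UTC: 08:25-16:00, 20:50-21:00 (add 4h to convert from UTC-4).
Mateo in UTC: 09:15-17:55 (add 7h to convert from UTC-7).
Beatriz in UTC: 08:00-15:50 (add 7h to convert from UTC-7).
Sofia ∩ Vera: 10:55-15:50.
Sofia ∩ Vera ∩ Hamid: 10:55-15:50.
Sofia ∩ Vera ∩ Hamid ∩ Mateo: 10:55-15:50.
Sofia ∩ Vera ∩ Hamid ∩ Mateo ∩ Beatriz: 10:55-15:50.
The last common window of at least 75 minutes is 10:55-15:50; a 75-minute meeting can start as late as 14:35 and still end by 15:50.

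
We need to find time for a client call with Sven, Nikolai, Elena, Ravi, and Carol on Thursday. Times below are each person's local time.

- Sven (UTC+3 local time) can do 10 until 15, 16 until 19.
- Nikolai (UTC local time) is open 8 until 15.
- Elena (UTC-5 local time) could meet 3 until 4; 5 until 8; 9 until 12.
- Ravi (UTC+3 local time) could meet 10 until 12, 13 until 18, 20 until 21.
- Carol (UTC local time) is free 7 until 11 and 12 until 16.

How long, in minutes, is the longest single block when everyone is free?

Sven in UTC: 07:00-12:00, 13:00-16:00 (subtract 3h to convert from UTC+3).
Nikolai in UTC: 08:00-15:00.
Elena in UTC: 08:00-09:00, 10:00-13:00, 14:00-17:00 (add 5h to convert from UTC-5).
Ravi in UTC: 07:00-09:00, 10:00-15:00, 17:00-18:00 (subtract 3h to convert from UTC+3).
Carol in UTC: 07:00-11:00, 12:00-16:00.
Sven ∩ Nikolai: 08:00-12:00, 13:00-15:00.
Sven ∩ Nikolai ∩ Elena: 08:00-09:00, 10:00-12:00, 14:00-15:00.
Sven ∩ Nikolai ∩ Elena ∩ Ravi: 08:00-09:00, 10:00-12:00, 14:00-15:00.
Sven ∩ Nikolai ∩ Elena ∩ Ravi ∩ Carol: 08:00-09:00, 10:00-11:00, 14:00-15:00.
The longest is 08:00-09:00 at 60 minutes.

60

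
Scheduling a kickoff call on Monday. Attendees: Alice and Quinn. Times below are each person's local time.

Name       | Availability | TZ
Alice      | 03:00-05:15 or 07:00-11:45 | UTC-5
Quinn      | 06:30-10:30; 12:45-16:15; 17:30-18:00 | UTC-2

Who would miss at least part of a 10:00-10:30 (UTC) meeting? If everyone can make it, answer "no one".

Alice in UTC: 08:00-10:15, 12:00-16:45 (add 5h to convert from UTC-5).
Quinn in UTC: 08:30-12:30, 14:45-18:15, 19:30-20:00 (add 2h to convert from UTC-2).
Alice: not fully free for 10:00-10:30. Quinn: free for 10:00-10:30.

Alice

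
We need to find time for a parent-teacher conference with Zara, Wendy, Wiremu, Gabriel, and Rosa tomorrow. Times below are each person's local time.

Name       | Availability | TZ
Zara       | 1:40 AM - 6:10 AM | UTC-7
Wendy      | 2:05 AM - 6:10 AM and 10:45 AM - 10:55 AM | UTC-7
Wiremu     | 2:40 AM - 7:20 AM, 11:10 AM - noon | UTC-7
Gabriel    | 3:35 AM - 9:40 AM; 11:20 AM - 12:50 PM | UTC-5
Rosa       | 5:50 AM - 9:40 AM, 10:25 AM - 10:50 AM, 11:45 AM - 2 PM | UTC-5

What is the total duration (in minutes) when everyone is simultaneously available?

Zara in UTC: 08:40-13:10 (add 7h to convert from UTC-7).
Wendy in UTC: 09:05-13:10, 17:45-17:55 (add 7h to convert from UTC-7).
Wiremu in UTC: 09:40-14:20, 18:10-19:00 (add 7h to convert from UTC-7).
Gabriel in UTC: 08:35-14:40, 16:20-17:50 (add 5h to convert from UTC-5).
Rosa in UTC: 10:50-14:40, 15:25-15:50, 16:45-19:00 (add 5h to convert from UTC-5).
Zara ∩ Wendy: 09:05-13:10.
Zara ∩ Wendy ∩ Wiremu: 09:40-13:10.
Zara ∩ Wendy ∩ Wiremu ∩ Gabriel: 09:40-13:10.
Zara ∩ Wendy ∩ Wiremu ∩ Gabriel ∩ Rosa: 10:50-13:10.
Those are the intersection windows.
That's a single block of 140 minutes.

140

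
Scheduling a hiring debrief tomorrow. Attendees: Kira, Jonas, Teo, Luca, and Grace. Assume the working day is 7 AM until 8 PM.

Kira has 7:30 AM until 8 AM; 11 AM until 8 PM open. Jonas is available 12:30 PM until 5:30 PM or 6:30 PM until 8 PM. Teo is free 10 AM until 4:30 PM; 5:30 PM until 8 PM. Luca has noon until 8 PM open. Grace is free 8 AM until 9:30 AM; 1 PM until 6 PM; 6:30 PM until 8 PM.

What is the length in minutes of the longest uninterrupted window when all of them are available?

210

Kira ∩ Jonas: 12:30-17:30, 18:30-20:00.
Kira ∩ Jonas ∩ Teo: 12:30-16:30, 18:30-20:00.
Kira ∩ Jonas ∩ Teo ∩ Luca: 12:30-16:30, 18:30-20:00.
Kira ∩ Jonas ∩ Teo ∩ Luca ∩ Grace: 13:00-16:30, 18:30-20:00.
The longest is 13:00-16:30 at 210 minutes.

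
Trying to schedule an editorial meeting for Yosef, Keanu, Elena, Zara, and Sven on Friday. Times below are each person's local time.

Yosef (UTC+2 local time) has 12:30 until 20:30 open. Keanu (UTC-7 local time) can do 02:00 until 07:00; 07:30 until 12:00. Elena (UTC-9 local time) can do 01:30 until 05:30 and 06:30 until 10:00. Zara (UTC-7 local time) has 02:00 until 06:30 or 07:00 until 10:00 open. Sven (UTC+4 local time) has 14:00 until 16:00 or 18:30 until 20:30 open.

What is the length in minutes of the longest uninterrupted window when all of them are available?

90

Yosef in UTC: 10:30-18:30 (subtract 2h to convert from UTC+2).
Keanu in UTC: 09:00-14:00, 14:30-19:00 (add 7h to convert from UTC-7).
Elena in UTC: 10:30-14:30, 15:30-19:00 (add 9h to convert from UTC-9).
Zara in UTC: 09:00-13:30, 14:00-17:00 (add 7h to convert from UTC-7).
Sven in UTC: 10:00-12:00, 14:30-16:30 (subtract 4h to convert from UTC+4).
Yosef ∩ Keanu: 10:30-14:00, 14:30-18:30.
Yosef ∩ Keanu ∩ Elena: 10:30-14:00, 15:30-18:30.
Yosef ∩ Keanu ∩ Elena ∩ Zara: 10:30-13:30, 15:30-17:00.
Yosef ∩ Keanu ∩ Elena ∩ Zara ∩ Sven: 10:30-12:00, 15:30-16:30.
The longest is 10:30-12:00 at 90 minutes.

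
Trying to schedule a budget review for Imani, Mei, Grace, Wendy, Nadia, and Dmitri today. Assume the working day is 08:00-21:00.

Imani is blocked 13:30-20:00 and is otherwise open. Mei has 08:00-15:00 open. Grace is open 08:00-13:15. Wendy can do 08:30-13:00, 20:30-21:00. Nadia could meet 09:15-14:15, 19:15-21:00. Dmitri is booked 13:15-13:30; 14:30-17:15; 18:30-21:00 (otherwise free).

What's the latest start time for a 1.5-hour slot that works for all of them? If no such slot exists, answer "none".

11:30

Imani free: 08:00-13:30, 20:00-21:00 (invert busy blocks within the working day).
Mei free: 08:00-15:00.
Grace free: 08:00-13:15.
Wendy free: 08:30-13:00, 20:30-21:00.
Nadia free: 09:15-14:15, 19:15-21:00.
Dmitri free: 08:00-13:15, 13:30-14:30, 17:15-18:30 (invert busy blocks within the working day).
Imani ∩ Mei: 08:00-13:30.
Imani ∩ Mei ∩ Grace: 08:00-13:15.
Imani ∩ Mei ∩ Grace ∩ Wendy: 08:30-13:00.
Imani ∩ Mei ∩ Grace ∩ Wendy ∩ Nadia: 09:15-13:00.
Imani ∩ Mei ∩ Grace ∩ Wendy ∩ Nadia ∩ Dmitri: 09:15-13:00.
Those are the intersection windows.
The last common window of at least 90 minutes is 09:15-13:00; a 90-minute meeting can start as late as 11:30 and still end by 13:00.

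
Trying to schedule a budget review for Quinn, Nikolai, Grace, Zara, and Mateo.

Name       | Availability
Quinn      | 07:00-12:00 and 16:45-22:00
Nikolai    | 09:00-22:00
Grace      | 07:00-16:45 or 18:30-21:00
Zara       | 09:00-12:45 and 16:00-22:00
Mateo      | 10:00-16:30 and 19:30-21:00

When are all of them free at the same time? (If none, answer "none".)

10:00-12:00, 19:30-21:00

Quinn ∩ Nikolai: 09:00-12:00, 16:45-22:00.
Quinn ∩ Nikolai ∩ Grace: 09:00-12:00, 18:30-21:00.
Quinn ∩ Nikolai ∩ Grace ∩ Zara: 09:00-12:00, 18:30-21:00.
Quinn ∩ Nikolai ∩ Grace ∩ Zara ∩ Mateo: 10:00-12:00, 19:30-21:00.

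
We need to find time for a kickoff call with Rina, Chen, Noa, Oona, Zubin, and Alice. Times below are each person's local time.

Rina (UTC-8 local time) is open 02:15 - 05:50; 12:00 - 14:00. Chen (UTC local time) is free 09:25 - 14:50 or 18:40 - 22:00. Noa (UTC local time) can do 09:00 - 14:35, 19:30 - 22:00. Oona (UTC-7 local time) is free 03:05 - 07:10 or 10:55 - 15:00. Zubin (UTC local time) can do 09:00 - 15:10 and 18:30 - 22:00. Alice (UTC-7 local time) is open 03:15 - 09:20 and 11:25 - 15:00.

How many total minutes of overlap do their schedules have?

Rina in UTC: 10:15-13:50, 20:00-22:00 (add 8h to convert from UTC-8).
Chen in UTC: 09:25-14:50, 18:40-22:00.
Noa in UTC: 09:00-14:35, 19:30-22:00.
Oona in UTC: 10:05-14:10, 17:55-22:00 (add 7h to convert from UTC-7).
Zubin in UTC: 09:00-15:10, 18:30-22:00.
Alice in UTC: 10:15-16:20, 18:25-22:00 (add 7h to convert from UTC-7).
Rina ∩ Chen: 10:15-13:50, 20:00-22:00.
Rina ∩ Chen ∩ Noa: 10:15-13:50, 20:00-22:00.
Rina ∩ Chen ∩ Noa ∩ Oona: 10:15-13:50, 20:00-22:00.
Rina ∩ Chen ∩ Noa ∩ Oona ∩ Zubin: 10:15-13:50, 20:00-22:00.
Rina ∩ Chen ∩ Noa ∩ Oona ∩ Zubin ∩ Alice: 10:15-13:50, 20:00-22:00.
Those are the intersection windows.
Summing the common windows: 215 + 120 = 335 minutes.

335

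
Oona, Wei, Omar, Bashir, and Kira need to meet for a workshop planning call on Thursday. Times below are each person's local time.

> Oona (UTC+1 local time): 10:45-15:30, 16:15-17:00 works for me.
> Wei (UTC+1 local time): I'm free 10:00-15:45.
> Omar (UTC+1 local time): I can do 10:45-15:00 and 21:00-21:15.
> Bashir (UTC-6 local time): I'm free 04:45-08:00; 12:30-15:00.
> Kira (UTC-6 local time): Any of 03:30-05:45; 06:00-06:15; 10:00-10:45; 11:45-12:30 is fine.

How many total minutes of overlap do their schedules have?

Oona in UTC: 09:45-14:30, 15:15-16:00 (subtract 1h to convert from UTC+1).
Wei in UTC: 09:00-14:45 (subtract 1h to convert from UTC+1).
Omar in UTC: 09:45-14:00, 20:00-20:15 (subtract 1h to convert from UTC+1).
Bashir in UTC: 10:45-14:00, 18:30-21:00 (add 6h to convert from UTC-6).
Kira in UTC: 09:30-11:45, 12:00-12:15, 16:00-16:45, 17:45-18:30 (add 6h to convert from UTC-6).
Oona ∩ Wei: 09:45-14:30.
Oona ∩ Wei ∩ Omar: 09:45-14:00.
Oona ∩ Wei ∩ Omar ∩ Bashir: 10:45-14:00.
Oona ∩ Wei ∩ Omar ∩ Bashir ∩ Kira: 10:45-11:45, 12:00-12:15.
Summing the common windows: 60 + 15 = 75 minutes.

75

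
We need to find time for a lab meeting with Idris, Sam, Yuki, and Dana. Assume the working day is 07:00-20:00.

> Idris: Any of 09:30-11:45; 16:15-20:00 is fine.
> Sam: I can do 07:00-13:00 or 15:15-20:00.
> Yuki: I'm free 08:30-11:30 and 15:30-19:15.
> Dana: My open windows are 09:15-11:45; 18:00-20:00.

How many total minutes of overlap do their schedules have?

Idris ∩ Sam: 09:30-11:45, 16:15-20:00.
Idris ∩ Sam ∩ Yuki: 09:30-11:30, 16:15-19:15.
Idris ∩ Sam ∩ Yuki ∩ Dana: 09:30-11:30, 18:00-19:15.
Summing the common windows: 120 + 75 = 195 minutes.

195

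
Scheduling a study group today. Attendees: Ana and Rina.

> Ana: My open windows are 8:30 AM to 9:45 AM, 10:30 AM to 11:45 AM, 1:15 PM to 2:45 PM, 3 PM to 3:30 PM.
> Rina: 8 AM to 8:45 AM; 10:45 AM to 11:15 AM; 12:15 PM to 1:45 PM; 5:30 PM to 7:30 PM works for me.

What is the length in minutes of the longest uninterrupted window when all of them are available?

30

Ana ∩ Rina: 08:30-08:45, 10:45-11:15, 13:15-13:45.
The longest is 10:45-11:15 at 30 minutes.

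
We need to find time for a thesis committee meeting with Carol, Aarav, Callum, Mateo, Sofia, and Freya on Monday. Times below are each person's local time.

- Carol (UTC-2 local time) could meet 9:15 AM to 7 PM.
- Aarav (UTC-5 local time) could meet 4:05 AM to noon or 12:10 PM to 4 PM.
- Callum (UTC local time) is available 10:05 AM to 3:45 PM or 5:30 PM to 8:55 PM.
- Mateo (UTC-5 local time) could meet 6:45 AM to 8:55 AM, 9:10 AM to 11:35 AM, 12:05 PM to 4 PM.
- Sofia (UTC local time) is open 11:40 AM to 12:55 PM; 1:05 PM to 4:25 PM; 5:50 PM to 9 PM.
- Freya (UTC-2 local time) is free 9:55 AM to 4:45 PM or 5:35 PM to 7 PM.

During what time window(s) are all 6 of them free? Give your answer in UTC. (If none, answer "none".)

11:55-12:55, 13:05-13:55, 14:10-15:45, 17:50-18:45, 19:35-20:55

Carol in UTC: 11:15-21:00 (add 2h to convert from UTC-2).
Aarav in UTC: 09:05-17:00, 17:10-21:00 (add 5h to convert from UTC-5).
Callum in UTC: 10:05-15:45, 17:30-20:55.
Mateo in UTC: 11:45-13:55, 14:10-16:35, 17:05-21:00 (add 5h to convert from UTC-5).
Sofia in UTC: 11:40-12:55, 13:05-16:25, 17:50-21:00.
Freya in UTC: 11:55-18:45, 19:35-21:00 (add 2h to convert from UTC-2).
Carol ∩ Aarav: 11:15-17:00, 17:10-21:00.
Carol ∩ Aarav ∩ Callum: 11:15-15:45, 17:30-20:55.
Carol ∩ Aarav ∩ Callum ∩ Mateo: 11:45-13:55, 14:10-15:45, 17:30-20:55.
Carol ∩ Aarav ∩ Callum ∩ Mateo ∩ Sofia: 11:45-12:55, 13:05-13:55, 14:10-15:45, 17:50-20:55.
Carol ∩ Aarav ∩ Callum ∩ Mateo ∩ Sofia ∩ Freya: 11:55-12:55, 13:05-13:55, 14:10-15:45, 17:50-18:45, 19:35-20:55.
So the common availability across everyone is 11:55-12:55, 13:05-13:55, 14:10-15:45, 17:50-18:45, 19:35-20:55.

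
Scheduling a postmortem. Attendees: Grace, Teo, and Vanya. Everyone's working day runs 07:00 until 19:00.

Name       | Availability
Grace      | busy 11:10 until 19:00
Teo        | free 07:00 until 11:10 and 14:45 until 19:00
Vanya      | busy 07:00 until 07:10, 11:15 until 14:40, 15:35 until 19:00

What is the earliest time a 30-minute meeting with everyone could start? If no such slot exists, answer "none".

Grace free: 07:00-11:10 (invert busy blocks within the working day).
Teo free: 07:00-11:10, 14:45-19:00.
Vanya free: 07:10-11:15, 14:40-15:35 (invert busy blocks within the working day).
Grace ∩ Teo: 07:00-11:10.
Grace ∩ Teo ∩ Vanya: 07:10-11:10.
The first common window of at least 30 minutes is 07:10-11:10, so the earliest start is 07:10.

07:10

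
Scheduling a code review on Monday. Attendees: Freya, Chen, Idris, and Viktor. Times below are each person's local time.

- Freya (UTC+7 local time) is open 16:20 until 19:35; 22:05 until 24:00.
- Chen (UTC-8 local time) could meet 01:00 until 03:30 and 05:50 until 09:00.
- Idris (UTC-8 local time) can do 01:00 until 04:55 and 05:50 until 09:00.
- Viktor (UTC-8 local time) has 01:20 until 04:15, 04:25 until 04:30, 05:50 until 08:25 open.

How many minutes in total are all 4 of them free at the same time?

Freya in UTC: 09:20-12:35, 15:05-17:00 (subtract 7h to convert from UTC+7).
Chen in UTC: 09:00-11:30, 13:50-17:00 (add 8h to convert from UTC-8).
Idris in UTC: 09:00-12:55, 13:50-17:00 (add 8h to convert from UTC-8).
Viktor in UTC: 09:20-12:15, 12:25-12:30, 13:50-16:25 (add 8h to convert from UTC-8).
Freya ∩ Chen: 09:20-11:30, 15:05-17:00.
Freya ∩ Chen ∩ Idris: 09:20-11:30, 15:05-17:00.
Freya ∩ Chen ∩ Idris ∩ Viktor: 09:20-11:30, 15:05-16:25.
Summing the common windows: 130 + 80 = 210 minutes.

210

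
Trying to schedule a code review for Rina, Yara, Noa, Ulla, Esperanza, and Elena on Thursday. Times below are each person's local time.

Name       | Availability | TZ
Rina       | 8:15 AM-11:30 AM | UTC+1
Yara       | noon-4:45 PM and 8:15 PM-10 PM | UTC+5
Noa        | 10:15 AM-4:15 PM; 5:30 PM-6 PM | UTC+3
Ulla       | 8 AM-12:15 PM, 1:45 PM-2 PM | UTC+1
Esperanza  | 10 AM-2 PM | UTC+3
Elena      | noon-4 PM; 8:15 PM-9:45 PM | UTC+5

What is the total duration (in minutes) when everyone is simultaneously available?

195

Rina in UTC: 07:15-10:30 (subtract 1h to convert from UTC+1).
Yara in UTC: 07:00-11:45, 15:15-17:00 (subtract 5h to convert from UTC+5).
Noa in UTC: 07:15-13:15, 14:30-15:00 (subtract 3h to convert from UTC+3).
Ulla in UTC: 07:00-11:15, 12:45-13:00 (subtract 1h to convert from UTC+1).
Esperanza in UTC: 07:00-11:00 (subtract 3h to convert from UTC+3).
Elena in UTC: 07:00-11:00, 15:15-16:45 (subtract 5h to convert from UTC+5).
Rina ∩ Yara: 07:15-10:30.
Rina ∩ Yara ∩ Noa: 07:15-10:30.
Rina ∩ Yara ∩ Noa ∩ Ulla: 07:15-10:30.
Rina ∩ Yara ∩ Noa ∩ Ulla ∩ Esperanza: 07:15-10:30.
Rina ∩ Yara ∩ Noa ∩ Ulla ∩ Esperanza ∩ Elena: 07:15-10:30.
That's a single block of 195 minutes.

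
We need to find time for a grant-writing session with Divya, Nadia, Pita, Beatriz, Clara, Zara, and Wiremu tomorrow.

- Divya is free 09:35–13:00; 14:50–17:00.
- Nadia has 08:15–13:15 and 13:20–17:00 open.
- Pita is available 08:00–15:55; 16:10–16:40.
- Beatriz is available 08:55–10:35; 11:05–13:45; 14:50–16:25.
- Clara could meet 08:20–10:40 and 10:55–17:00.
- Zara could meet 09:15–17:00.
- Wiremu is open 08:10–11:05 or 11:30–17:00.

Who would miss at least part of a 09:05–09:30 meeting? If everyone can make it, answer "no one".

Divya: not fully free for 09:05-09:30. Nadia: free for 09:05-09:30. Pita: free for 09:05-09:30. Beatriz: free for 09:05-09:30. Clara: free for 09:05-09:30. Zara: not fully free for 09:05-09:30. Wiremu: free for 09:05-09:30.

Divya, Zara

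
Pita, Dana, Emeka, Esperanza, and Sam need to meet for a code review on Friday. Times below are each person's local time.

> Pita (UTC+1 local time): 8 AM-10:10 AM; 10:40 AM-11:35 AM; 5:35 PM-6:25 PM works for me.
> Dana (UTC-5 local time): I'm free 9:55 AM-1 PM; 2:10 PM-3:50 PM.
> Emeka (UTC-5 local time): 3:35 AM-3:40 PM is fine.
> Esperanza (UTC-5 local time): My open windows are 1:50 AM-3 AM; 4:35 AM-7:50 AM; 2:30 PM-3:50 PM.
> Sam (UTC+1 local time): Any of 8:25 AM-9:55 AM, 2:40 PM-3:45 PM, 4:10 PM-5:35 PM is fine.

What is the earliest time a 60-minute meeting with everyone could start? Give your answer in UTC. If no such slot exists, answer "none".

Pita in UTC: 07:00-09:10, 09:40-10:35, 16:35-17:25 (subtract 1h to convert from UTC+1).
Dana in UTC: 14:55-18:00, 19:10-20:50 (add 5h to convert from UTC-5).
Emeka in UTC: 08:35-20:40 (add 5h to convert from UTC-5).
Esperanza in UTC: 06:50-08:00, 09:35-12:50, 19:30-20:50 (add 5h to convert from UTC-5).
Sam in UTC: 07:25-08:55, 13:40-14:45, 15:10-16:35 (subtract 1h to convert from UTC+1).
Pita ∩ Dana: 16:35-17:25.
Pita ∩ Dana ∩ Emeka: 16:35-17:25.
Pita ∩ Dana ∩ Emeka ∩ Esperanza: ∅.
Pita ∩ Dana ∩ Emeka ∩ Esperanza ∩ Sam: ∅.
There is no time when everyone is free.
No common window is at least 60 minutes long.

none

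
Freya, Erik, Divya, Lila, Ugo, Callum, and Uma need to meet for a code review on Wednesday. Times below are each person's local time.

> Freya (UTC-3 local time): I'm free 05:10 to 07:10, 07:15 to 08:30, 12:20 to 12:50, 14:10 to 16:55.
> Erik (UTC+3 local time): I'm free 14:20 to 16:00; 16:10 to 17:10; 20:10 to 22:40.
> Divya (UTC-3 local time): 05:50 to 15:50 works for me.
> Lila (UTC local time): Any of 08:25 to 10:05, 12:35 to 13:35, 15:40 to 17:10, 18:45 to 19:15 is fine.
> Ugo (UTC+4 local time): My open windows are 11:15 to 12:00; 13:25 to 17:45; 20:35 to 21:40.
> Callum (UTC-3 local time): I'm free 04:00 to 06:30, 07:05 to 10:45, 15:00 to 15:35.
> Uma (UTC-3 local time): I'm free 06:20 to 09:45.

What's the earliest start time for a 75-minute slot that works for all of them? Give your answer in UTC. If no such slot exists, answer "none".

none

Freya in UTC: 08:10-10:10, 10:15-11:30, 15:20-15:50, 17:10-19:55 (add 3h to convert from UTC-3).
Erik in UTC: 11:20-13:00, 13:10-14:10, 17:10-19:40 (subtract 3h to convert from UTC+3).
Divya in UTC: 08:50-18:50 (add 3h to convert from UTC-3).
Lila in UTC: 08:25-10:05, 12:35-13:35, 15:40-17:10, 18:45-19:15.
Ugo in UTC: 07:15-08:00, 09:25-13:45, 16:35-17:40 (subtract 4h to convert from UTC+4).
Callum in UTC: 07:00-09:30, 10:05-13:45, 18:00-18:35 (add 3h to convert from UTC-3).
Uma in UTC: 09:20-12:45 (add 3h to convert from UTC-3).
Freya ∩ Erik: 11:20-11:30, 17:10-19:40.
Freya ∩ Erik ∩ Divya: 11:20-11:30, 17:10-18:50.
Freya ∩ Erik ∩ Divya ∩ Lila: 18:45-18:50.
Freya ∩ Erik ∩ Divya ∩ Lila ∩ Ugo: ∅.
Freya ∩ Erik ∩ Divya ∩ Lila ∩ Ugo ∩ Callum: ∅.
Freya ∩ Erik ∩ Divya ∩ Lila ∩ Ugo ∩ Callum ∩ Uma: ∅.
There is no time when everyone is free.
No common window is at least 75 minutes long.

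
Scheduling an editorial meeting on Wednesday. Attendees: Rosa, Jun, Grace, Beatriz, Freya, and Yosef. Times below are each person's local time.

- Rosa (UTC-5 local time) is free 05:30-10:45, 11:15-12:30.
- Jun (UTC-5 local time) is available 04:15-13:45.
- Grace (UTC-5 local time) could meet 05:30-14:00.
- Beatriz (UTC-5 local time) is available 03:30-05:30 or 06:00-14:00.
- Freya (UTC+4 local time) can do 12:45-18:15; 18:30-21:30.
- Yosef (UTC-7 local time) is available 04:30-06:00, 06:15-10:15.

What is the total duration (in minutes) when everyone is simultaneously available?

285

Rosa in UTC: 10:30-15:45, 16:15-17:30 (add 5h to convert from UTC-5).
Jun in UTC: 09:15-18:45 (add 5h to convert from UTC-5).
Grace in UTC: 10:30-19:00 (add 5h to convert from UTC-5).
Beatriz in UTC: 08:30-10:30, 11:00-19:00 (add 5h to convert from UTC-5).
Freya in UTC: 08:45-14:15, 14:30-17:30 (subtract 4h to convert from UTC+4).
Yosef in UTC: 11:30-13:00, 13:15-17:15 (add 7h to convert from UTC-7).
Rosa ∩ Jun: 10:30-15:45, 16:15-17:30.
Rosa ∩ Jun ∩ Grace: 10:30-15:45, 16:15-17:30.
Rosa ∩ Jun ∩ Grace ∩ Beatriz: 11:00-15:45, 16:15-17:30.
Rosa ∩ Jun ∩ Grace ∩ Beatriz ∩ Freya: 11:00-14:15, 14:30-15:45, 16:15-17:30.
Rosa ∩ Jun ∩ Grace ∩ Beatriz ∩ Freya ∩ Yosef: 11:30-13:00, 13:15-14:15, 14:30-15:45, 16:15-17:15.
So the common availability across everyone is 11:30-13:00, 13:15-14:15, 14:30-15:45, 16:15-17:15.
Summing the common windows: 90 + 60 + 75 + 60 = 285 minutes.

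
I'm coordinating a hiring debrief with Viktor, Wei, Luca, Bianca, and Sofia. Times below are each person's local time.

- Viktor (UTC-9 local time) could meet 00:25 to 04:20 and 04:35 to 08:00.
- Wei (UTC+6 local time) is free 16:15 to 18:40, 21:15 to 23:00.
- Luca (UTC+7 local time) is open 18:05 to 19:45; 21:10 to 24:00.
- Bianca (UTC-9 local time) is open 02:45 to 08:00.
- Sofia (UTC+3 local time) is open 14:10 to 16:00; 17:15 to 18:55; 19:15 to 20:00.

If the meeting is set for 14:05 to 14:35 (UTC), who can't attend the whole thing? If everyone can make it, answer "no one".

Luca, Sofia, Wei

Viktor in UTC: 09:25-13:20, 13:35-17:00 (add 9h to convert from UTC-9).
Wei in UTC: 10:15-12:40, 15:15-17:00 (subtract 6h to convert from UTC+6).
Luca in UTC: 11:05-12:45, 14:10-17:00 (subtract 7h to convert from UTC+7).
Bianca in UTC: 11:45-17:00 (add 9h to convert from UTC-9).
Sofia in UTC: 11:10-13:00, 14:15-15:55, 16:15-17:00 (subtract 3h to convert from UTC+3).
Viktor: free for 14:05-14:35. Wei: not fully free for 14:05-14:35. Luca: not fully free for 14:05-14:35. Bianca: free for 14:05-14:35. Sofia: not fully free for 14:05-14:35.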